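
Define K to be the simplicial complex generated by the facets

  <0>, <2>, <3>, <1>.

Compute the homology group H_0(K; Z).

H_0 ≅ Z^4.

Order the vertices as 0 < 1 < 2 < 3. Listing each simplex with vertices in this order, K has dimension 0 with simplices:

  0-simplices (4): [0], [1], [2], [3]

giving chain groups C_0 ≅ Z^4.

Reading off H_k = ker ∂_k / im ∂_{k+1}:

  H_0: rank C_0 − rank ∂_1 = 4 − 0 = 4, and there is no ∂_1, so H_0 ≅ Z^4.

(K is a triangulation of a set of 4 points.)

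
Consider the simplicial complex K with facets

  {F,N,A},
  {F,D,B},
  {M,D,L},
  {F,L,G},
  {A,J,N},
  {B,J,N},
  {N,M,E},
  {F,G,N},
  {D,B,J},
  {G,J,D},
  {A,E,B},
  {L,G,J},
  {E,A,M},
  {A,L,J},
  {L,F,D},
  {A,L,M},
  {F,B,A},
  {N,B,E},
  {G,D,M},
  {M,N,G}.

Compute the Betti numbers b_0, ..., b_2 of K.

b_0 = 1, b_1 = 1, b_2 = 0.

Take the total order A < B < D < E < F < G < J < L < M < N on the vertex set. Then K (dimension 2) consists of the simplices:

  0-simplices (10): A, B, D, E, F, G, J, L, M, N
  1-simplices (30): AB, AE, AF, AJ, AL, AM, AN, BD, BE, BF, BJ, BN, DF, DG, DJ, DL, DM, EM, EN, FG, FL, FN, GJ, GL, GM, GN, JL, JN, LM, MN
  2-simplices (20): ABE, ABF, AEM, AFN, AJL, AJN, ALM, BDF, BDJ, BEN, BJN, DFL, DGJ, DGM, DLM, EMN, FGL, FGN, GJL, GMN

so the chain groups are C_0 ≅ Z^10, C_1 ≅ Z^30, C_2 ≅ Z^20.

Boundary ∂_1: C_1 → C_0 maps an edge to its endpoints' difference, ∂[p,q] = q − p.
The 10×30 boundary matrix has rank 9 and Smith normal form diag(1,1,1,1,1,1,1,1,1).

Boundary ∂_2: C_2 → C_1 sends each 2-simplex [p,q,r] to [q,r] − [p,r] + [p,q]. For instance
  ∂DLM = LM − DM + DL,
  ∂AJN = JN − AN + AJ.
This gives a 30×20 integer matrix of rank 20; reducing to Smith normal form yields diagonal entries (1,1,1,1,1,1,1,1,1,1,1,1,1,1,1,1,1,1,1,2).

Computing H_k = (kernel of ∂_k) / (image of ∂_{k+1}):

  H_0: rank C_0 − rank ∂_1 = 10 − 9 = 1, and the invariant factors of ∂_1 are all 1, so H_0 = Z.
  H_1: rank ker ∂_1 − rank ∂_2 = (30 − 9) − 20 = 1, and ∂_2 has invariant factor 2 > 1, so H_1 = Z ⊕ Z/2.
  H_2: rank ker ∂_2 − rank ∂_3 = (20 − 20) − 0 = 0, and there is no ∂_3, so H_2 = 0.

(K is a triangulation of the Klein bottle.)

Hence the Betti numbers are b_0 = 1, b_1 = 1, b_2 = 0.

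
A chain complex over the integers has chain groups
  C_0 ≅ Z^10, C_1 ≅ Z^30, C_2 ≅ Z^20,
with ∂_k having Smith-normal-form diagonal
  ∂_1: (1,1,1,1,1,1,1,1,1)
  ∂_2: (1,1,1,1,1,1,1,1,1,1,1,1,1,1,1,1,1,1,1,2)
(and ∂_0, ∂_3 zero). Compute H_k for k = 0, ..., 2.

H_0: b_0 = 10 − 0 − 9 = 1; torsion from ∂_1 factors > 1: none. So H_0 = Z.
H_1: b_1 = 30 − 9 − 20 = 1; torsion from ∂_2 factors > 1: [2]. So H_1 = Z ⊕ Z_2.
H_2: b_2 = 20 − 20 − 0 = 0; torsion from ∂_3 factors > 1: none. So H_2 = 0.

H_0 = Z,  H_1 = Z ⊕ Z_2,  H_2 = 0.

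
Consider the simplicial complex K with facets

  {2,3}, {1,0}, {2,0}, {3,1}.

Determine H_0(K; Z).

Order the vertices as 0 < 1 < 2 < 3. Listing each simplex with vertices in this order, K has dimension 1 with simplices:

  0-simplices (4): [0], [1], [2], [3]
  1-simplices (4): [0,1], [0,2], [1,3], [2,3]

so the chain groups are C_0 ≅ Z^4, C_1 ≅ Z^4.

Boundary ∂_1: C_1 → C_0 maps an edge to its endpoints' difference, ∂[p,q] = q − p. For instance
  ∂[0,2] = [2] − [0].
This gives a 4×4 integer matrix of rank 3; reducing to Smith normal form yields diagonal entries (1,1,1).

Reading off H_k = ker ∂_k / im ∂_{k+1}:

  H_0: rank C_0 − rank ∂_1 = 4 − 3 = 1, and the invariant factors of ∂_1 are all 1, so H_0 ≅ Z.

H_0 = Z.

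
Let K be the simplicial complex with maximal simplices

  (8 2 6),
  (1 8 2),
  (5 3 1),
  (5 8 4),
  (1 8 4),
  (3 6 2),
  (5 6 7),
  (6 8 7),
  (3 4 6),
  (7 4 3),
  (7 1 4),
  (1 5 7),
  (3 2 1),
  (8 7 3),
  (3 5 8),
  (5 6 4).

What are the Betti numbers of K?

We work with the vertex ordering 1 < 2 < 3 < 4 < 5 < 6 < 7 < 8. The simplices of K, each written with vertices in increasing order, are:

  0-simplices (8): [1], [2], [3], [4], [5], [6], [7], [8]
  1-simplices (24): (24 of them)
  2-simplices (16): [1,2,3], [1,2,8], [1,3,5], [1,4,7], [1,4,8], [1,5,7], [2,3,6], [2,6,8], [3,4,6], [3,4,7], [3,5,8], [3,7,8], [4,5,6], [4,5,8], [5,6,7], [6,7,8]

so the chain groups are C_0 ≅ Z^8, C_1 ≅ Z^24, C_2 ≅ Z^16.

The boundary map ∂_1: C_1 → C_0 maps an edge to its endpoints' difference, ∂[p,q] = q − p. For instance
  ∂[2,3] = [3] − [2].
This gives a 8×24 integer matrix of rank 7; reducing to Smith normal form yields diagonal entries (1,1,1,1,1,1,1).

Boundary ∂_2: C_2 → C_1 sends each 2-simplex [p,q,r] to [q,r] − [p,r] + [p,q]. For instance
  ∂[3,5,8] = [5,8] − [3,8] + [3,5],
  ∂[5,6,7] = [6,7] − [5,7] + [5,6].
The resulting 24×16 matrix has rank 15, and its Smith normal form has invariant factors (1,1,1,1,1,1,1,1,1,1,1,1,1,1,1).

Reading off H_k = ker ∂_k / im ∂_{k+1}:

  H_0: rank C_0 − rank ∂_1 = 8 − 7 = 1, and the invariant factors of ∂_1 are all 1, so H_0 = Z.
  H_1: rank ker ∂_1 − rank ∂_2 = (24 − 7) − 15 = 2, and the invariant factors of ∂_2 are all 1, so H_1 = Z^2.
  H_2: rank ker ∂_2 − rank ∂_3 = (16 − 15) − 0 = 1, and there is no ∂_3, so H_2 = Z.

Hence the Betti numbers are b_0 = 1, b_1 = 2, b_2 = 1.

b_0 = 1, b_1 = 2, b_2 = 1.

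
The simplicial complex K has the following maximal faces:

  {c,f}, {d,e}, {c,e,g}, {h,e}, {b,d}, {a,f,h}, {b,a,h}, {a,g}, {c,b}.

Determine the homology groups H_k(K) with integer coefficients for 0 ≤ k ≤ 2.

We work with the vertex ordering a < b < c < d < e < f < g < h. The simplices of K, each written with vertices in increasing order, are:

  0-simplices (8): a, b, c, d, e, f, g, h
  1-simplices (14): ab, af, ag, ah, bc, bd, bh, ce, cf, cg, de, eg, eh, fh
  2-simplices (3): abh, afh, ceg

Hence C_0 ≅ Z^8, C_1 ≅ Z^14, C_2 ≅ Z^3.

∂_1: C_1 → C_0 sends each edge [p,q] (with p < q) to q − p.
The resulting 8×14 matrix has rank 7, and its Smith normal form has invariant factors (1,1,1,1,1,1,1).

Boundary ∂_2: C_2 → C_1 sends each 2-simplex [p,q,r] to [q,r] − [p,r] + [p,q]. For instance
  ∂ceg = eg − cg + ce,
  ∂abh = bh − ah + ab.
As a 14×3 matrix over Z this has rank 3, with invariant factors (1,1,1).

Computing H_k = (kernel of ∂_k) / (image of ∂_{k+1}):

  H_0: rank C_0 − rank ∂_1 = 8 − 7 = 1, and the invariant factors of ∂_1 are all 1, so H_0 = Z.
  H_1: rank ker ∂_1 − rank ∂_2 = (14 − 7) − 3 = 4, and the invariant factors of ∂_2 are all 1, so H_1 = Z^4.
  H_2: rank ker ∂_2 − rank ∂_3 = (3 − 3) − 0 = 0, and there is no ∂_3, so H_2 = 0.

As a check, the Euler characteristic is 8 − 14 + 3 = -3, which agrees with 1 − 4 + 0 = -3.

H_0 ≅ Z,  H_1 ≅ Z^4,  H_2 = 0.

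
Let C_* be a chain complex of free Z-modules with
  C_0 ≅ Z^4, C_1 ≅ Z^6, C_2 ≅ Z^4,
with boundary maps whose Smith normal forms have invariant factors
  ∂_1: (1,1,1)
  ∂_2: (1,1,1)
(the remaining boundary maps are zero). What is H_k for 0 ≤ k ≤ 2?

H_0 = Z,  H_1 = 0,  H_2 = Z.

H_0: b_0 = 4 − 0 − 3 = 1; torsion from ∂_1 factors > 1: none. So H_0 = Z.
H_1: b_1 = 6 − 3 − 3 = 0; torsion from ∂_2 factors > 1: none. So H_1 = 0.
H_2: b_2 = 4 − 3 − 0 = 1; torsion from ∂_3 factors > 1: none. So H_2 = Z.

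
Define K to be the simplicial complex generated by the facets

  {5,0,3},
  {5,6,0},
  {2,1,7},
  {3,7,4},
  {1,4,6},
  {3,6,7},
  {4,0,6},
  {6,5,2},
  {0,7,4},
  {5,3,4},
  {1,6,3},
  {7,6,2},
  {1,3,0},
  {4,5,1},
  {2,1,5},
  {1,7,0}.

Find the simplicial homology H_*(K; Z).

Fix the vertex order 0 < 1 < 2 < 3 < 4 < 5 < 6 < 7 and write every simplex with vertices in increasing order. Then dim K = 2 and the simplices of K are:

  0-simplices (8): [0], [1], [2], [3], [4], [5], [6], [7]
  1-simplices (24): (24 of them)
  2-simplices (16): [0,1,3], [0,1,7], [0,3,5], [0,4,6], [0,4,7], [0,5,6], [1,2,5], [1,2,7], [1,3,6], [1,4,5], [1,4,6], [2,5,6], [2,6,7], [3,4,5], [3,4,7], [3,6,7]

giving chain groups C_0 ≅ Z^8, C_1 ≅ Z^24, C_2 ≅ Z^16.

Boundary ∂_1: C_1 → C_0 sends each edge [p,q] (with p < q) to q − p. For instance
  ∂[4,5] = [5] − [4].
The 8×24 boundary matrix has rank 7 and Smith normal form diag(1,1,1,1,1,1,1).

The boundary map ∂_2: C_2 → C_1 acts by ∂[p,q,r] = [q,r] − [p,r] + [p,q]. For instance
  ∂[0,1,3] = [1,3] − [0,3] + [0,1],
  ∂[1,3,6] = [3,6] − [1,6] + [1,3].
The 24×16 boundary matrix has rank 15 and Smith normal form diag(1,1,1,1,1,1,1,1,1,1,1,1,1,1,1).

From H_k ≅ ker(∂_k) / im(∂_{k+1}) we obtain:

  H_0: rank C_0 − rank ∂_1 = 8 − 7 = 1, and the invariant factors of ∂_1 are all 1, so H_0 = Z.
  H_1: rank ker ∂_1 − rank ∂_2 = (24 − 7) − 15 = 2, and the invariant factors of ∂_2 are all 1, so H_1 = Z^2.
  H_2: rank ker ∂_2 − rank ∂_3 = (16 − 15) − 0 = 1, and there is no ∂_3, so H_2 = Z.

As a check, the Euler characteristic is 8 − 24 + 16 = 0, which agrees with 1 − 2 + 1 = 0.

H_0 ≅ Z,  H_1 ≅ Z^2,  H_2 ≅ Z.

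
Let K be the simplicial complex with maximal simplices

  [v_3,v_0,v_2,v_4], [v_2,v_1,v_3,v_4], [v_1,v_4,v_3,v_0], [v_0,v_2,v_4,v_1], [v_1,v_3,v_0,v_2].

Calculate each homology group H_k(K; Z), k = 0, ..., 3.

H_0 ≅ Z,  H_1 = 0,  H_2 = 0,  H_3 ≅ Z.

K has 5 vertices, 10 edges, 10 triangles, 5 3-simplices.
rank ∂_0 = 0, rank ∂_1 = 4 ⇒ b_0 = 5 − 0 − 4 = 1; all invariant factors of ∂_1 are 1 so no torsion. So H_0 = Z.
rank ∂_1 = 4, rank ∂_2 = 6 ⇒ b_1 = 10 − 4 − 6 = 0; all invariant factors of ∂_2 are 1 so no torsion. So H_1 = 0.
rank ∂_2 = 6, rank ∂_3 = 4 ⇒ b_2 = 10 − 6 − 4 = 0; all invariant factors of ∂_3 are 1 so no torsion. So H_2 = 0.
rank ∂_3 = 4, rank ∂_4 = 0 ⇒ b_3 = 5 − 4 − 0 = 1. So H_3 = Z.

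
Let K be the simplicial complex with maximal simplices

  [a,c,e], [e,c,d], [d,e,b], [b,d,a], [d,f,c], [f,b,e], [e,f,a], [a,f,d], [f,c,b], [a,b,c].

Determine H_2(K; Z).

Order the vertices as a < b < c < d < e < f. Listing each simplex with vertices in this order, K has dimension 2 with simplices:

  0-simplices (6): a, b, c, d, e, f
  1-simplices (15): ab, ac, ad, ae, af, bc, bd, be, bf, cd, ce, cf, de, df, ef
  2-simplices (10): abc, abd, ace, adf, aef, bcf, bde, bef, cde, cdf

giving chain groups C_0 ≅ Z^6, C_1 ≅ Z^15, C_2 ≅ Z^10.

The boundary map ∂_1: C_1 → C_0 is given by ∂[p,q] = [q] − [p].
This gives a 6×15 integer matrix of rank 5; reducing to Smith normal form yields diagonal entries (1,1,1,1,1).

Boundary ∂_2: C_2 → C_1 sends each 2-simplex [p,q,r] to [q,r] − [p,r] + [p,q]. For instance
  ∂abd = bd − ad + ab,
  ∂bde = de − be + bd.
This gives a 15×10 integer matrix of rank 10; reducing to Smith normal form yields diagonal entries (1,1,1,1,1,1,1,1,1,2).

From H_k ≅ ker(∂_k) / im(∂_{k+1}) we obtain:

  H_2: rank ker ∂_2 − rank ∂_3 = (10 − 10) − 0 = 0, and there is no ∂_3, so H_2 = 0.

H_2 ≅ 0.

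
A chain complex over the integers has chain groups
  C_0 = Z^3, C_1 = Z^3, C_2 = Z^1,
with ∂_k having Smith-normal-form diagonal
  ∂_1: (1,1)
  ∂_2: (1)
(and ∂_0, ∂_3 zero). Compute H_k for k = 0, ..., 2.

H_0 = Z,  H_1 = 0,  H_2 = 0.

H_0: b_0 = 3 − 0 − 2 = 1; torsion from ∂_1 factors > 1: none. So H_0 = Z.
H_1: b_1 = 3 − 2 − 1 = 0; torsion from ∂_2 factors > 1: none. So H_1 = 0.
H_2: b_2 = 1 − 1 − 0 = 0; torsion from ∂_3 factors > 1: none. So H_2 = 0.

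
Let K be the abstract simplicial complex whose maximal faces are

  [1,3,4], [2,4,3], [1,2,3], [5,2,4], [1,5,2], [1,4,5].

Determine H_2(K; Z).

H_2 = Z.

We work with the vertex ordering 1 < 2 < 3 < 4 < 5. The simplices of K, each written with vertices in increasing order, are:

  0-simplices (5): [1], [2], [3], [4], [5]
  1-simplices (9): [1,2], [1,3], [1,4], [1,5], [2,3], [2,4], [2,5], [3,4], [4,5]
  2-simplices (6): [1,2,3], [1,2,5], [1,3,4], [1,4,5], [2,3,4], [2,4,5]

so the chain groups are C_0 ≅ Z^5, C_1 ≅ Z^9, C_2 ≅ Z^6.

The boundary map ∂_1: C_1 → C_0 is given by ∂[p,q] = [q] − [p]. For instance
  ∂[1,4] = [4] − [1].
This gives a 5×9 integer matrix of rank 4; reducing to Smith normal form yields diagonal entries (1,1,1,1).

∂_2: C_2 → C_1 maps a triangle to the signed sum of its edges. For instance
  ∂[1,2,5] = [2,5] − [1,5] + [1,2],
  ∂[2,3,4] = [3,4] − [2,4] + [2,3].
The 9×6 boundary matrix has rank 5 and Smith normal form diag(1,1,1,1,1).

Reading off H_k = ker ∂_k / im ∂_{k+1}:

  H_2: rank ker ∂_2 − rank ∂_3 = (6 − 5) − 0 = 1, and there is no ∂_3, so H_2 = Z.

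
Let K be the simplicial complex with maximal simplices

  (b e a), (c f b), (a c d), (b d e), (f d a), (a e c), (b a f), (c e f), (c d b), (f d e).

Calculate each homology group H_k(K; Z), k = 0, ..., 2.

H_0 = Z,  H_1 = Z/2Z,  H_2 = 0.

K has 6 vertices, 15 edges, 10 triangles.
rank ∂_0 = 0, rank ∂_1 = 5 ⇒ b_0 = 6 − 0 − 5 = 1; all invariant factors of ∂_1 are 1 so no torsion. So H_0 = Z.
rank ∂_1 = 5, rank ∂_2 = 10 ⇒ b_1 = 15 − 5 − 10 = 0; ∂_2 has invariant factor(s) [2] giving torsion. So H_1 = Z/2Z.
rank ∂_2 = 10, rank ∂_3 = 0 ⇒ b_2 = 10 − 10 − 0 = 0. So H_2 = 0.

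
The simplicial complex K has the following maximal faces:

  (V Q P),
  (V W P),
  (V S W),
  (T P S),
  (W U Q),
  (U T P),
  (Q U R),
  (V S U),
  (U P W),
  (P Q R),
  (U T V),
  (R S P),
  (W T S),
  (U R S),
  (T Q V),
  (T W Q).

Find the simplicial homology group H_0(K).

Fix the vertex order P < Q < R < S < T < U < V < W and write every simplex with vertices in increasing order. Then dim K = 2 and the simplices of K are:

  0-simplices (8): P, Q, R, S, T, U, V, W
  1-simplices (24): PQ, PR, PS, PT, PU, PV, PW, QR, QT, QU, QV, QW, RS, RU, ST, SU, SV, SW, TU, TV, TW, UV, UW, VW
  2-simplices (16): PQR, PQV, PRS, PST, PTU, PUW, PVW, QRU, QTV, QTW, QUW, RSU, STW, SUV, SVW, TUV

Hence C_0 ≅ Z^8, C_1 ≅ Z^24, C_2 ≅ Z^16.

Boundary ∂_1: C_1 → C_0 sends each edge [p,q] (with p < q) to q − p.
As a 8×24 matrix over Z this has rank 7, with invariant factors (1,1,1,1,1,1,1).

The boundary map ∂_2: C_2 → C_1 acts by ∂[p,q,r] = [q,r] − [p,r] + [p,q]. For instance
  ∂QTW = TW − QW + QT,
  ∂QTV = TV − QV + QT.
The 24×16 boundary matrix has rank 15 and Smith normal form diag(1,1,1,1,1,1,1,1,1,1,1,1,1,1,1).

Now H_k = ker ∂_k / im ∂_{k+1}, so:

  H_0: rank C_0 − rank ∂_1 = 8 − 7 = 1, and the invariant factors of ∂_1 are all 1, so H_0 ≅ Z.

H_0 = Z.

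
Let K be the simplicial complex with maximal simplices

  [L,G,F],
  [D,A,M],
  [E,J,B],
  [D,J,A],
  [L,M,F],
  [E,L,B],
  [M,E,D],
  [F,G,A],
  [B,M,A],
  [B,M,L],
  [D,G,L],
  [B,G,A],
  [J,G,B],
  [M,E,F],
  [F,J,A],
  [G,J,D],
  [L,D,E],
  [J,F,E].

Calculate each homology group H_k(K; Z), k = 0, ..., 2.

Fix the vertex order A < B < D < E < F < G < J < L < M and write every simplex with vertices in increasing order. Then dim K = 2 and the simplices of K are:

  0-simplices (9): A, B, D, E, F, G, J, L, M
  1-simplices (27): AB, AD, AF, AG, AJ, AM, BE, BG, BJ, BL, BM, DE, DG, DJ, DL, DM, EF, EJ, EL, EM, FG, FJ, FL, FM, GJ, GL, LM
  2-simplices (18): ABG, ABM, ADJ, ADM, AFG, AFJ, BEJ, BEL, BGJ, BLM, DEL, DEM, DGJ, DGL, EFJ, EFM, FGL, FLM

giving chain groups C_0 ≅ Z^9, C_1 ≅ Z^27, C_2 ≅ Z^18.

∂_1: C_1 → C_0 sends each edge [p,q] (with p < q) to q − p. For instance
  ∂AF = F − A.
The 9×27 boundary matrix has rank 8 and Smith normal form diag(1,1,1,1,1,1,1,1).

∂_2: C_2 → C_1 acts by ∂[p,q,r] = [q,r] − [p,r] + [p,q]. For instance
  ∂DGJ = GJ − DJ + DG,
  ∂DEL = EL − DL + DE.
The 27×18 boundary matrix has rank 18 and Smith normal form diag(1,1,1,1,1,1,1,1,1,1,1,1,1,1,1,1,1,2).

Now H_k = ker ∂_k / im ∂_{k+1}, so:

  H_0: rank C_0 − rank ∂_1 = 9 − 8 = 1, and the invariant factors of ∂_1 are all 1, so H_0 = Z.
  H_1: rank ker ∂_1 − rank ∂_2 = (27 − 8) − 18 = 1, and ∂_2 has invariant factor 2 > 1, so H_1 = Z ⊕ Z_2.
  H_2: rank ker ∂_2 − rank ∂_3 = (18 − 18) − 0 = 0, and there is no ∂_3, so H_2 = 0.

H_0 ≅ Z,  H_1 ≅ Z ⊕ Z_2,  H_2 = 0.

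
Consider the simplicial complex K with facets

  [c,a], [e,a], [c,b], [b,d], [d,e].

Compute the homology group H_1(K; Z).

H_1 ≅ Z.

Order the vertices as a < b < c < d < e. Listing each simplex with vertices in this order, K has dimension 1 with simplices:

  0-simplices (5): a, b, c, d, e
  1-simplices (5): ac, ae, bc, bd, de

Hence C_0 ≅ Z^5, C_1 ≅ Z^5.

Boundary ∂_1: C_1 → C_0 is given by ∂[p,q] = [q] − [p].
This gives a 5×5 integer matrix of rank 4; reducing to Smith normal form yields diagonal entries (1,1,1,1).

Computing H_k = (kernel of ∂_k) / (image of ∂_{k+1}):

  H_1: rank ker ∂_1 − rank ∂_2 = (5 − 4) − 0 = 1, and there is no ∂_2, so H_1 ≅ Z.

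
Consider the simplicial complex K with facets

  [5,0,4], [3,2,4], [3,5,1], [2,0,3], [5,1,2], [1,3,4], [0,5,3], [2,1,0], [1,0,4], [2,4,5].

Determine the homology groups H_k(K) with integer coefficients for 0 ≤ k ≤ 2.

H_0 ≅ Z,  H_1 ≅ Z_2,  H_2 = 0.

We work with the vertex ordering 0 < 1 < 2 < 3 < 4 < 5. The simplices of K, each written with vertices in increasing order, are:

  0-simplices (6): [0], [1], [2], [3], [4], [5]
  1-simplices (15): [0,1], [0,2], [0,3], [0,4], [0,5], [1,2], [1,3], [1,4], [1,5], [2,3], [2,4], [2,5], [3,4], [3,5], [4,5]
  2-simplices (10): [0,1,2], [0,1,4], [0,2,3], [0,3,5], [0,4,5], [1,2,5], [1,3,4], [1,3,5], [2,3,4], [2,4,5]

giving chain groups C_0 ≅ Z^6, C_1 ≅ Z^15, C_2 ≅ Z^10.

∂_1: C_1 → C_0 is given by ∂[p,q] = [q] − [p].
As a 6×15 matrix over Z this has rank 5, with invariant factors (1,1,1,1,1).

Boundary ∂_2: C_2 → C_1 acts by ∂[p,q,r] = [q,r] − [p,r] + [p,q]. For instance
  ∂[0,4,5] = [4,5] − [0,5] + [0,4],
  ∂[0,1,4] = [1,4] − [0,4] + [0,1].
As a 15×10 matrix over Z this has rank 10, with invariant factors (1,1,1,1,1,1,1,1,1,2).

Reading off H_k = ker ∂_k / im ∂_{k+1}:

  H_0: rank C_0 − rank ∂_1 = 6 − 5 = 1, and the invariant factors of ∂_1 are all 1, so H_0 ≅ Z.
  H_1: rank ker ∂_1 − rank ∂_2 = (15 − 5) − 10 = 0, and ∂_2 has invariant factor 2 > 1, so H_1 ≅ Z_2.
  H_2: rank ker ∂_2 − rank ∂_3 = (10 − 10) − 0 = 0, and there is no ∂_3, so H_2 ≅ 0.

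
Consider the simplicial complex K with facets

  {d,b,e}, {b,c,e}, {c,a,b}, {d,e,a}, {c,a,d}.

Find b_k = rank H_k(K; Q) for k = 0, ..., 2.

b_0 = 1, b_1 = 1, b_2 = 0.

Order the vertices as a < b < c < d < e. Listing each simplex with vertices in this order, K has dimension 2 with simplices:

  0-simplices (5): a, b, c, d, e
  1-simplices (10): ab, ac, ad, ae, bc, bd, be, cd, ce, de
  2-simplices (5): abc, acd, ade, bce, bde

Hence C_0 ≅ Z^5, C_1 ≅ Z^10, C_2 ≅ Z^5.

Boundary ∂_1: C_1 → C_0 is given by ∂[p,q] = [q] − [p]. For instance
  ∂bc = c − b.
The resulting 5×10 matrix has rank 4, and its Smith normal form has invariant factors (1,1,1,1).

Boundary ∂_2: C_2 → C_1 sends each 2-simplex [p,q,r] to [q,r] − [p,r] + [p,q]. For instance
  ∂abc = bc − ac + ab,
  ∂acd = cd − ad + ac.
The resulting 10×5 matrix has rank 5, and its Smith normal form has invariant factors (1,1,1,1,1).

Reading off H_k = ker ∂_k / im ∂_{k+1}:

  H_0: rank C_0 − rank ∂_1 = 5 − 4 = 1, and the invariant factors of ∂_1 are all 1, so H_0 ≅ Z.
  H_1: rank ker ∂_1 − rank ∂_2 = (10 − 4) − 5 = 1, and the invariant factors of ∂_2 are all 1, so H_1 ≅ Z.
  H_2: rank ker ∂_2 − rank ∂_3 = (5 − 5) − 0 = 0, and there is no ∂_3, so H_2 ≅ 0.

(K is a triangulation of the Möbius band.)

Hence the Betti numbers are b_0 = 1, b_1 = 1, b_2 = 0.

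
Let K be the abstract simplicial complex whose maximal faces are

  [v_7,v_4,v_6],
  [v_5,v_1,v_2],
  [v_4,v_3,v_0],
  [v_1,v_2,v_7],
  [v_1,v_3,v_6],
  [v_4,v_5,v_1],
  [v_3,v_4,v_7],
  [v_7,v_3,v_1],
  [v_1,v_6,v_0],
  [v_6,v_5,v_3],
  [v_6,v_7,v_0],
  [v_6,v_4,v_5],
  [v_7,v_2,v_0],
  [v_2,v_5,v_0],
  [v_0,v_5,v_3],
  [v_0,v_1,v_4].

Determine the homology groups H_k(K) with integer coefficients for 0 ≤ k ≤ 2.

We work with the vertex ordering v_0 < v_1 < v_2 < v_3 < v_4 < v_5 < v_6 < v_7. The simplices of K, each written with vertices in increasing order, are:

  0-simplices (8): [v_0], [v_1], [v_2], [v_3], [v_4], [v_5], [v_6], [v_7]
  1-simplices (24): (24 of them)
  2-simplices (16): (16 of them)

so the chain groups are C_0 ≅ Z^8, C_1 ≅ Z^24, C_2 ≅ Z^16.

Boundary ∂_1: C_1 → C_0 sends each edge [p,q] (with p < q) to q − p. For instance
  ∂[v_2,v_7] = [v_7] − [v_2].
This gives a 8×24 integer matrix of rank 7; reducing to Smith normal form yields diagonal entries (1,1,1,1,1,1,1).

Boundary ∂_2: C_2 → C_1 sends each 2-simplex [p,q,r] to [q,r] − [p,r] + [p,q]. For instance
  ∂[v_0,v_6,v_7] = [v_6,v_7] − [v_0,v_7] + [v_0,v_6],
  ∂[v_0,v_2,v_5] = [v_2,v_5] − [v_0,v_5] + [v_0,v_2].
As a 24×16 matrix over Z this has rank 15, with invariant factors (1,1,1,1,1,1,1,1,1,1,1,1,1,1,1).

From H_k ≅ ker(∂_k) / im(∂_{k+1}) we obtain:

  H_0: rank C_0 − rank ∂_1 = 8 − 7 = 1, and the invariant factors of ∂_1 are all 1, so H_0 ≅ Z.
  H_1: rank ker ∂_1 − rank ∂_2 = (24 − 7) − 15 = 2, and the invariant factors of ∂_2 are all 1, so H_1 ≅ Z^2.
  H_2: rank ker ∂_2 − rank ∂_3 = (16 − 15) − 0 = 1, and there is no ∂_3, so H_2 ≅ Z.

As a check, the Euler characteristic is 8 − 24 + 16 = 0, which agrees with 1 − 2 + 1 = 0.

H_0 ≅ Z,  H_1 ≅ Z^2,  H_2 ≅ Z.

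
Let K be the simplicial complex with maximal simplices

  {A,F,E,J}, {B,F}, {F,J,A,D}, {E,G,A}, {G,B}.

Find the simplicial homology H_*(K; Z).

Take the total order A < B < D < E < F < G < J on the vertex set. Then K (dimension 3) consists of the simplices:

  0-simplices (7): A, B, D, E, F, G, J
  1-simplices (13): AD, AE, AF, AG, AJ, BF, BG, DF, DJ, EF, EG, EJ, FJ
  2-simplices (8): ADF, ADJ, AEF, AEG, AEJ, AFJ, DFJ, EFJ
  3-simplices (2): ADFJ, AEFJ

giving chain groups C_0 ≅ Z^7, C_1 ≅ Z^13, C_2 ≅ Z^8, C_3 ≅ Z^2.

The boundary map ∂_1: C_1 → C_0 maps an edge to its endpoints' difference, ∂[p,q] = q − p.
This gives a 7×13 integer matrix of rank 6; reducing to Smith normal form yields diagonal entries (1,1,1,1,1,1).

The boundary map ∂_2: C_2 → C_1 sends each 2-simplex [p,q,r] to [q,r] − [p,r] + [p,q]. For instance
  ∂EFJ = FJ − EJ + EF,
  ∂ADJ = DJ − AJ + AD.
The 13×8 boundary matrix has rank 6 and Smith normal form diag(1,1,1,1,1,1).

The boundary map ∂_3: C_3 → C_2 sends each 3-simplex σ to the alternating sum Σ_i (−1)^i (σ with its i-th vertex removed). For instance
  ∂ADFJ = DFJ − AFJ + ADJ − ADF,
  ∂AEFJ = EFJ − AFJ + AEJ − AEF.
The 8×2 boundary matrix has rank 2 and Smith normal form diag(1,1).

Reading off H_k = ker ∂_k / im ∂_{k+1}:

  H_0: rank C_0 − rank ∂_1 = 7 − 6 = 1, and the invariant factors of ∂_1 are all 1, so H_0 = Z.
  H_1: rank ker ∂_1 − rank ∂_2 = (13 − 6) − 6 = 1, and the invariant factors of ∂_2 are all 1, so H_1 = Z.
  H_2: rank ker ∂_2 − rank ∂_3 = (8 − 6) − 2 = 0, and the invariant factors of ∂_3 are all 1, so H_2 = 0.
  H_3: rank ker ∂_3 − rank ∂_4 = (2 − 2) − 0 = 0, and there is no ∂_4, so H_3 = 0.

As a check, the Euler characteristic is 7 − 13 + 8 − 2 = 0, which agrees with 1 − 1 + 0 − 0 = 0.

H_0 ≅ Z,  H_1 ≅ Z,  H_2 = 0,  H_3 = 0.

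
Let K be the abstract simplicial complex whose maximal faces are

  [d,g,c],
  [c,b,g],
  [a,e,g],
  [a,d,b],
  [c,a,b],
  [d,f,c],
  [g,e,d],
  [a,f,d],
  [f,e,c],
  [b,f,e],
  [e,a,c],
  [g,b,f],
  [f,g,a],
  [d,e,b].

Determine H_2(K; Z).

H_2 ≅ Z.

Take the total order a < b < c < d < e < f < g on the vertex set. Then K (dimension 2) consists of the simplices:

  0-simplices (7): a, b, c, d, e, f, g
  1-simplices (21): ab, ac, ad, ae, af, ag, bc, bd, be, bf, bg, cd, ce, cf, cg, de, df, dg, ef, eg, fg
  2-simplices (14): abc, abd, ace, adf, aeg, afg, bcg, bde, bef, bfg, cdf, cdg, cef, deg

giving chain groups C_0 ≅ Z^7, C_1 ≅ Z^21, C_2 ≅ Z^14.

Boundary ∂_1: C_1 → C_0 is given by ∂[p,q] = [q] − [p].
This gives a 7×21 integer matrix of rank 6; reducing to Smith normal form yields diagonal entries (1,1,1,1,1,1).

The boundary map ∂_2: C_2 → C_1 acts by ∂[p,q,r] = [q,r] − [p,r] + [p,q]. For instance
  ∂cdg = dg − cg + cd,
  ∂abc = bc − ac + ab.
This gives a 21×14 integer matrix of rank 13; reducing to Smith normal form yields diagonal entries (1,1,1,1,1,1,1,1,1,1,1,1,1).

From H_k ≅ ker(∂_k) / im(∂_{k+1}) we obtain:

  H_2: rank ker ∂_2 − rank ∂_3 = (14 − 13) − 0 = 1, and there is no ∂_3, so H_2 = Z.

(K is a triangulation of the torus T^2.)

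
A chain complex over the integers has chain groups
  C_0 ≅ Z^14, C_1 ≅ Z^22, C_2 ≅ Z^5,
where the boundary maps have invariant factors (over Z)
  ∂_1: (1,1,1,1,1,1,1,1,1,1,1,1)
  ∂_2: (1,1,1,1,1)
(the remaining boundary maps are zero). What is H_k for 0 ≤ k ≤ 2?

H_0: b_0 = 14 − 0 − 12 = 2; torsion from ∂_1 factors > 1: none. So H_0 = Z^2.
H_1: b_1 = 22 − 12 − 5 = 5; torsion from ∂_2 factors > 1: none. So H_1 = Z^5.
H_2: b_2 = 5 − 5 − 0 = 0; torsion from ∂_3 factors > 1: none. So H_2 = 0.

H_0 = Z^2,  H_1 = Z^5,  H_2 = 0.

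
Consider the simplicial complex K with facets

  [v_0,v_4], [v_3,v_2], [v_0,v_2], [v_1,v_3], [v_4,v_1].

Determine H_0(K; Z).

H_0 ≅ Z.

Fix the vertex order v_0 < v_1 < v_2 < v_3 < v_4 and write every simplex with vertices in increasing order. Then dim K = 1 and the simplices of K are:

  0-simplices (5): [v_0], [v_1], [v_2], [v_3], [v_4]
  1-simplices (5): [v_0,v_2], [v_0,v_4], [v_1,v_3], [v_1,v_4], [v_2,v_3]

giving chain groups C_0 ≅ Z^5, C_1 ≅ Z^5.

Boundary ∂_1: C_1 → C_0 sends each edge [p,q] (with p < q) to q − p. For instance
  ∂[v_1,v_3] = [v_3] − [v_1].
As a 5×5 matrix over Z this has rank 4, with invariant factors (1,1,1,1).

Now H_k = ker ∂_k / im ∂_{k+1}, so:

  H_0: rank C_0 − rank ∂_1 = 5 − 4 = 1, and the invariant factors of ∂_1 are all 1, so H_0 = Z.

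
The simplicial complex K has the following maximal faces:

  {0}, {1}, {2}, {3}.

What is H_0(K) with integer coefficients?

H_0 ≅ Z^4.

We work with the vertex ordering 0 < 1 < 2 < 3. The simplices of K, each written with vertices in increasing order, are:

  0-simplices (4): [0], [1], [2], [3]

Hence C_0 ≅ Z^4.

Now H_k = ker ∂_k / im ∂_{k+1}, so:

  H_0: rank C_0 − rank ∂_1 = 4 − 0 = 4, and there is no ∂_1, so H_0 = Z^4.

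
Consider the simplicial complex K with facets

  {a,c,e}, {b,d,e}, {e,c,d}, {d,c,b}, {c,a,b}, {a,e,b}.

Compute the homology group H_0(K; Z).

Order the vertices as a < b < c < d < e. Listing each simplex with vertices in this order, K has dimension 2 with simplices:

  0-simplices (5): a, b, c, d, e
  1-simplices (9): ab, ac, ae, bc, bd, be, cd, ce, de
  2-simplices (6): abc, abe, ace, bcd, bde, cde

so the chain groups are C_0 ≅ Z^5, C_1 ≅ Z^9, C_2 ≅ Z^6.

The boundary map ∂_1: C_1 → C_0 maps an edge to its endpoints' difference, ∂[p,q] = q − p.
As a 5×9 matrix over Z this has rank 4, with invariant factors (1,1,1,1).

Boundary ∂_2: C_2 → C_1 sends each 2-simplex [p,q,r] to [q,r] − [p,r] + [p,q]. For instance
  ∂abe = be − ae + ab,
  ∂abc = bc − ac + ab.
The resulting 9×6 matrix has rank 5, and its Smith normal form has invariant factors (1,1,1,1,1).

From H_k ≅ ker(∂_k) / im(∂_{k+1}) we obtain:

  H_0: rank C_0 − rank ∂_1 = 5 − 4 = 1, and the invariant factors of ∂_1 are all 1, so H_0 ≅ Z.

(K is a triangulation of the 2-sphere S^2.)

H_0 ≅ Z.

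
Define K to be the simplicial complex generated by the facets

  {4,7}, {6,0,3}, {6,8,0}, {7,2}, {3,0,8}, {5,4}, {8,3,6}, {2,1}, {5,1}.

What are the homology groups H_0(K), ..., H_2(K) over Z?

H_0 = Z^2,  H_1 = Z,  H_2 = Z.

K has 9 vertices, 11 edges, 4 triangles.
rank ∂_0 = 0, rank ∂_1 = 7 ⇒ b_0 = 9 − 0 − 7 = 2; all invariant factors of ∂_1 are 1 so no torsion. So H_0 ≅ Z^2.
rank ∂_1 = 7, rank ∂_2 = 3 ⇒ b_1 = 11 − 7 − 3 = 1; all invariant factors of ∂_2 are 1 so no torsion. So H_1 ≅ Z.
rank ∂_2 = 3, rank ∂_3 = 0 ⇒ b_2 = 4 − 3 − 0 = 1. So H_2 ≅ Z.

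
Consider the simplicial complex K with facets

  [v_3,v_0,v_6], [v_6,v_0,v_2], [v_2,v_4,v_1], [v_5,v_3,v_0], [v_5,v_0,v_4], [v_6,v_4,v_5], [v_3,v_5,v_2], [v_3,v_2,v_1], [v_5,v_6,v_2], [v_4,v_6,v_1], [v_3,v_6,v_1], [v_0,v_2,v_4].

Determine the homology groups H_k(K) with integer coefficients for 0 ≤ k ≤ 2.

K has 7 vertices, 18 edges, 12 triangles.
rank ∂_0 = 0, rank ∂_1 = 6 ⇒ b_0 = 7 − 0 − 6 = 1; all invariant factors of ∂_1 are 1 so no torsion. So H_0 ≅ Z.
rank ∂_1 = 6, rank ∂_2 = 12 ⇒ b_1 = 18 − 6 − 12 = 0; ∂_2 has invariant factor(s) [2] giving torsion. So H_1 ≅ Z/2.
rank ∂_2 = 12, rank ∂_3 = 0 ⇒ b_2 = 12 − 12 − 0 = 0. So H_2 ≅ 0.

H_0 = Z,  H_1 = Z/2,  H_2 = 0.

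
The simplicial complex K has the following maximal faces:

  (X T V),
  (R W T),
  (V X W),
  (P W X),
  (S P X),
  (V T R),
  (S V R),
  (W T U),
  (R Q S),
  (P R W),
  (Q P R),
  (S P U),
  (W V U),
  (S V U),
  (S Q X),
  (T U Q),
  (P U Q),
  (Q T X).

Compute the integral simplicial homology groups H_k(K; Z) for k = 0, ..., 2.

H_0 ≅ Z,  H_1 ≅ Z ⊕ Z/2Z,  H_2 = 0.

Take the total order P < Q < R < S < T < U < V < W < X on the vertex set. Then K (dimension 2) consists of the simplices:

  0-simplices (9): P, Q, R, S, T, U, V, W, X
  1-simplices (27): PQ, PR, PS, PU, PW, PX, QR, QS, QT, QU, QX, RS, RT, RV, RW, SU, SV, SX, TU, TV, TW, TX, UV, UW, VW, VX, WX
  2-simplices (18): PQR, PQU, PRW, PSU, PSX, PWX, QRS, QSX, QTU, QTX, RSV, RTV, RTW, SUV, TUW, TVX, UVW, VWX

Hence C_0 ≅ Z^9, C_1 ≅ Z^27, C_2 ≅ Z^18.

The boundary map ∂_1: C_1 → C_0 maps an edge to its endpoints' difference, ∂[p,q] = q − p. For instance
  ∂PQ = Q − P.
As a 9×27 matrix over Z this has rank 8, with invariant factors (1,1,1,1,1,1,1,1).

∂_2: C_2 → C_1 acts by ∂[p,q,r] = [q,r] − [p,r] + [p,q]. For instance
  ∂PRW = RW − PW + PR,
  ∂SUV = UV − SV + SU.
The resulting 27×18 matrix has rank 18, and its Smith normal form has invariant factors (1,1,1,1,1,1,1,1,1,1,1,1,1,1,1,1,1,2).

From H_k ≅ ker(∂_k) / im(∂_{k+1}) we obtain:

  H_0: rank C_0 − rank ∂_1 = 9 − 8 = 1, and the invariant factors of ∂_1 are all 1, so H_0 = Z.
  H_1: rank ker ∂_1 − rank ∂_2 = (27 − 8) − 18 = 1, and ∂_2 has invariant factor 2 > 1, so H_1 = Z ⊕ Z/2Z.
  H_2: rank ker ∂_2 − rank ∂_3 = (18 − 18) − 0 = 0, and there is no ∂_3, so H_2 = 0.

(K is a triangulation of the Klein bottle.)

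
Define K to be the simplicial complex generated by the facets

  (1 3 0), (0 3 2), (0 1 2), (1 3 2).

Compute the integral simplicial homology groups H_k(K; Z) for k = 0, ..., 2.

H_0 = Z,  H_1 = 0,  H_2 = Z.

Order the vertices as 0 < 1 < 2 < 3. Listing each simplex with vertices in this order, K has dimension 2 with simplices:

  0-simplices (4): [0], [1], [2], [3]
  1-simplices (6): [0,1], [0,2], [0,3], [1,2], [1,3], [2,3]
  2-simplices (4): [0,1,2], [0,1,3], [0,2,3], [1,2,3]

giving chain groups C_0 ≅ Z^4, C_1 ≅ Z^6, C_2 ≅ Z^4.

The boundary map ∂_1: C_1 → C_0 sends each edge [p,q] (with p < q) to q − p. For instance
  ∂[1,3] = [3] − [1].
As a 4×6 matrix over Z this has rank 3, with invariant factors (1,1,1).

Boundary ∂_2: C_2 → C_1 maps a triangle to the signed sum of its edges. For instance
  ∂[0,2,3] = [2,3] − [0,3] + [0,2],
  ∂[0,1,2] = [1,2] − [0,2] + [0,1].
This gives a 6×4 integer matrix of rank 3; reducing to Smith normal form yields diagonal entries (1,1,1).

Reading off H_k = ker ∂_k / im ∂_{k+1}:

  H_0: rank C_0 − rank ∂_1 = 4 − 3 = 1, and the invariant factors of ∂_1 are all 1, so H_0 ≅ Z.
  H_1: rank ker ∂_1 − rank ∂_2 = (6 − 3) − 3 = 0, and the invariant factors of ∂_2 are all 1, so H_1 ≅ 0.
  H_2: rank ker ∂_2 − rank ∂_3 = (4 − 3) − 0 = 1, and there is no ∂_3, so H_2 ≅ Z.

As a check, the Euler characteristic is 4 − 6 + 4 = 2, which agrees with 1 − 0 + 1 = 2.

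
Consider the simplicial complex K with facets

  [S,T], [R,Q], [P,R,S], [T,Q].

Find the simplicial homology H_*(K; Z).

Fix the vertex order P < Q < R < S < T and write every simplex with vertices in increasing order. Then dim K = 2 and the simplices of K are:

  0-simplices (5): P, Q, R, S, T
  1-simplices (6): PR, PS, QR, QT, RS, ST
  2-simplices (1): PRS

Hence C_0 ≅ Z^5, C_1 ≅ Z^6, C_2 ≅ Z^1.

∂_1: C_1 → C_0 sends each edge [p,q] (with p < q) to q − p.
This gives a 5×6 integer matrix of rank 4; reducing to Smith normal form yields diagonal entries (1,1,1,1).

Boundary ∂_2: C_2 → C_1 acts by ∂[p,q,r] = [q,r] − [p,r] + [p,q]. For instance
  ∂PRS = RS − PS + PR.
The resulting 6×1 matrix has rank 1, and its Smith normal form has invariant factors (1).

Now H_k = ker ∂_k / im ∂_{k+1}, so:

  H_0: rank C_0 − rank ∂_1 = 5 − 4 = 1, and the invariant factors of ∂_1 are all 1, so H_0 = Z.
  H_1: rank ker ∂_1 − rank ∂_2 = (6 − 4) − 1 = 1, and the invariant factors of ∂_2 are all 1, so H_1 = Z.
  H_2: rank ker ∂_2 − rank ∂_3 = (1 − 1) − 0 = 0, and there is no ∂_3, so H_2 = 0.

As a check, the Euler characteristic is 5 − 6 + 1 = 0, which agrees with 1 − 1 + 0 = 0.

H_0 = Z,  H_1 = Z,  H_2 = 0.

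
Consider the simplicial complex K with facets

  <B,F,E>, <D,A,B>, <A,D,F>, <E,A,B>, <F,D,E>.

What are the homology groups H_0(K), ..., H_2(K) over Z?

Order the vertices as A < B < D < E < F. Listing each simplex with vertices in this order, K has dimension 2 with simplices:

  0-simplices (5): A, B, D, E, F
  1-simplices (10): AB, AD, AE, AF, BD, BE, BF, DE, DF, EF
  2-simplices (5): ABD, ABE, ADF, BEF, DEF

Hence C_0 ≅ Z^5, C_1 ≅ Z^10, C_2 ≅ Z^5.

Boundary ∂_1: C_1 → C_0 is given by ∂[p,q] = [q] − [p]. For instance
  ∂DF = F − D.
This gives a 5×10 integer matrix of rank 4; reducing to Smith normal form yields diagonal entries (1,1,1,1).

The boundary map ∂_2: C_2 → C_1 maps a triangle to the signed sum of its edges. For instance
  ∂ABE = BE − AE + AB,
  ∂ADF = DF − AF + AD.
The 10×5 boundary matrix has rank 5 and Smith normal form diag(1,1,1,1,1).

Now H_k = ker ∂_k / im ∂_{k+1}, so:

  H_0: rank C_0 − rank ∂_1 = 5 − 4 = 1, and the invariant factors of ∂_1 are all 1, so H_0 = Z.
  H_1: rank ker ∂_1 − rank ∂_2 = (10 − 4) − 5 = 1, and the invariant factors of ∂_2 are all 1, so H_1 = Z.
  H_2: rank ker ∂_2 − rank ∂_3 = (5 − 5) − 0 = 0, and there is no ∂_3, so H_2 = 0.

As a check, the Euler characteristic is 5 − 10 + 5 = 0, which agrees with 1 − 1 + 0 = 0.

H_0 ≅ Z,  H_1 ≅ Z,  H_2 = 0.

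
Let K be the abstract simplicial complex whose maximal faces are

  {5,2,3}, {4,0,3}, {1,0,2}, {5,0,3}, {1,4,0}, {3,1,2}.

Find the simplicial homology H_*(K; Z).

K has 6 vertices, 12 edges, 6 triangles.
rank ∂_0 = 0, rank ∂_1 = 5 ⇒ b_0 = 6 − 0 − 5 = 1; all invariant factors of ∂_1 are 1 so no torsion. So H_0 = Z.
rank ∂_1 = 5, rank ∂_2 = 6 ⇒ b_1 = 12 − 5 − 6 = 1; all invariant factors of ∂_2 are 1 so no torsion. So H_1 = Z.
rank ∂_2 = 6, rank ∂_3 = 0 ⇒ b_2 = 6 − 6 − 0 = 0. So H_2 = 0.

H_0 ≅ Z,  H_1 ≅ Z,  H_2 = 0.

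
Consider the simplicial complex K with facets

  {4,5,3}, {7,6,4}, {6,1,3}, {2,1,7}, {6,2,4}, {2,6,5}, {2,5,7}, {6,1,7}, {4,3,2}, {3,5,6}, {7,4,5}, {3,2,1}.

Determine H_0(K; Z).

Fix the vertex order 1 < 2 < 3 < 4 < 5 < 6 < 7 and write every simplex with vertices in increasing order. Then dim K = 2 and the simplices of K are:

  0-simplices (7): [1], [2], [3], [4], [5], [6], [7]
  1-simplices (18): [1,2], [1,3], [1,6], [1,7], [2,3], [2,4], [2,5], [2,6], [2,7], [3,4], [3,5], [3,6], [4,5], [4,6], [4,7], [5,6], [5,7], [6,7]
  2-simplices (12): [1,2,3], [1,2,7], [1,3,6], [1,6,7], [2,3,4], [2,4,6], [2,5,6], [2,5,7], [3,4,5], [3,5,6], [4,5,7], [4,6,7]

so the chain groups are C_0 ≅ Z^7, C_1 ≅ Z^18, C_2 ≅ Z^12.

∂_1: C_1 → C_0 maps an edge to its endpoints' difference, ∂[p,q] = q − p.
As a 7×18 matrix over Z this has rank 6, with invariant factors (1,1,1,1,1,1).

∂_2: C_2 → C_1 acts by ∂[p,q,r] = [q,r] − [p,r] + [p,q]. For instance
  ∂[1,3,6] = [3,6] − [1,6] + [1,3],
  ∂[1,2,7] = [2,7] − [1,7] + [1,2].
This gives a 18×12 integer matrix of rank 12; reducing to Smith normal form yields diagonal entries (1,1,1,1,1,1,1,1,1,1,1,2).

From H_k ≅ ker(∂_k) / im(∂_{k+1}) we obtain:

  H_0: rank C_0 − rank ∂_1 = 7 − 6 = 1, and the invariant factors of ∂_1 are all 1, so H_0 ≅ Z.

H_0 ≅ Z.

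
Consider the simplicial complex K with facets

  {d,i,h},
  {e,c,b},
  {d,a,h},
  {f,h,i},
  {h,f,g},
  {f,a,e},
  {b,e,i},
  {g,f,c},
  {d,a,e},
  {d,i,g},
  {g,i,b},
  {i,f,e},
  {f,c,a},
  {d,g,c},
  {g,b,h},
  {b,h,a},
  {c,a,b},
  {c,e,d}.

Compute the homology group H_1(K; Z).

H_1 = Z ⊕ Z/2.

Take the total order a < b < c < d < e < f < g < h < i on the vertex set. Then K (dimension 2) consists of the simplices:

  0-simplices (9): a, b, c, d, e, f, g, h, i
  1-simplices (27): ab, ac, ad, ae, af, ah, bc, be, bg, bh, bi, cd, ce, cf, cg, de, dg, dh, di, ef, ei, fg, fh, fi, gh, gi, hi
  2-simplices (18): abc, abh, acf, ade, adh, aef, bce, bei, bgh, bgi, cde, cdg, cfg, dgi, dhi, efi, fgh, fhi

giving chain groups C_0 ≅ Z^9, C_1 ≅ Z^27, C_2 ≅ Z^18.

Boundary ∂_1: C_1 → C_0 maps an edge to its endpoints' difference, ∂[p,q] = q − p.
This gives a 9×27 integer matrix of rank 8; reducing to Smith normal form yields diagonal entries (1,1,1,1,1,1,1,1).

∂_2: C_2 → C_1 sends each 2-simplex [p,q,r] to [q,r] − [p,r] + [p,q]. For instance
  ∂acf = cf − af + ac,
  ∂fgh = gh − fh + fg.
As a 27×18 matrix over Z this has rank 18, with invariant factors (1,1,1,1,1,1,1,1,1,1,1,1,1,1,1,1,1,2).

Reading off H_k = ker ∂_k / im ∂_{k+1}:

  H_1: rank ker ∂_1 − rank ∂_2 = (27 − 8) − 18 = 1, and ∂_2 has invariant factor 2 > 1, so H_1 = Z ⊕ Z/2.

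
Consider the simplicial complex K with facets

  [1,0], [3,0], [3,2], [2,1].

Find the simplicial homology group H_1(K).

We work with the vertex ordering 0 < 1 < 2 < 3. The simplices of K, each written with vertices in increasing order, are:

  0-simplices (4): [0], [1], [2], [3]
  1-simplices (4): [0,1], [0,3], [1,2], [2,3]

Hence C_0 ≅ Z^4, C_1 ≅ Z^4.

∂_1: C_1 → C_0 sends each edge [p,q] (with p < q) to q − p.
As a 4×4 matrix over Z this has rank 3, with invariant factors (1,1,1).

Now H_k = ker ∂_k / im ∂_{k+1}, so:

  H_1: rank ker ∂_1 − rank ∂_2 = (4 − 3) − 0 = 1, and there is no ∂_2, so H_1 ≅ Z.

(K is a triangulation of the circle S^1.)

H_1 = Z.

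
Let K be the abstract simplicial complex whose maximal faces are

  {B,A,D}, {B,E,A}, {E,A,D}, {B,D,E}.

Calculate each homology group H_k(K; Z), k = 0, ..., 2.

H_0 ≅ Z,  H_1 = 0,  H_2 ≅ Z.

Take the total order A < B < D < E on the vertex set. Then K (dimension 2) consists of the simplices:

  0-simplices (4): A, B, D, E
  1-simplices (6): AB, AD, AE, BD, BE, DE
  2-simplices (4): ABD, ABE, ADE, BDE

giving chain groups C_0 ≅ Z^4, C_1 ≅ Z^6, C_2 ≅ Z^4.

The boundary map ∂_1: C_1 → C_0 is given by ∂[p,q] = [q] − [p].
As a 4×6 matrix over Z this has rank 3, with invariant factors (1,1,1).

∂_2: C_2 → C_1 acts by ∂[p,q,r] = [q,r] − [p,r] + [p,q]. For instance
  ∂ABD = BD − AD + AB,
  ∂BDE = DE − BE + BD.
As a 6×4 matrix over Z this has rank 3, with invariant factors (1,1,1).

From H_k ≅ ker(∂_k) / im(∂_{k+1}) we obtain:

  H_0: rank C_0 − rank ∂_1 = 4 − 3 = 1, and the invariant factors of ∂_1 are all 1, so H_0 ≅ Z.
  H_1: rank ker ∂_1 − rank ∂_2 = (6 − 3) − 3 = 0, and the invariant factors of ∂_2 are all 1, so H_1 ≅ 0.
  H_2: rank ker ∂_2 − rank ∂_3 = (4 − 3) − 0 = 1, and there is no ∂_3, so H_2 ≅ Z.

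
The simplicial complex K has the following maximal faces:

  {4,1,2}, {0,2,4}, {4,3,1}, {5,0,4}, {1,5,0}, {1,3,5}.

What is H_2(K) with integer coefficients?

We work with the vertex ordering 0 < 1 < 2 < 3 < 4 < 5. The simplices of K, each written with vertices in increasing order, are:

  0-simplices (6): [0], [1], [2], [3], [4], [5]
  1-simplices (12): [0,1], [0,2], [0,4], [0,5], [1,2], [1,3], [1,4], [1,5], [2,4], [3,4], [3,5], [4,5]
  2-simplices (6): [0,1,5], [0,2,4], [0,4,5], [1,2,4], [1,3,4], [1,3,5]

Hence C_0 ≅ Z^6, C_1 ≅ Z^12, C_2 ≅ Z^6.

Boundary ∂_1: C_1 → C_0 maps an edge to its endpoints' difference, ∂[p,q] = q − p. For instance
  ∂[0,4] = [4] − [0].
The resulting 6×12 matrix has rank 5, and its Smith normal form has invariant factors (1,1,1,1,1).

Boundary ∂_2: C_2 → C_1 sends each 2-simplex [p,q,r] to [q,r] − [p,r] + [p,q]. For instance
  ∂[0,1,5] = [1,5] − [0,5] + [0,1],
  ∂[1,3,4] = [3,4] − [1,4] + [1,3].
This gives a 12×6 integer matrix of rank 6; reducing to Smith normal form yields diagonal entries (1,1,1,1,1,1).

From H_k ≅ ker(∂_k) / im(∂_{k+1}) we obtain:

  H_2: rank ker ∂_2 − rank ∂_3 = (6 − 6) − 0 = 0, and there is no ∂_3, so H_2 ≅ 0.

H_2 ≅ 0.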